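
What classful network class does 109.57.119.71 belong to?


First octet: 109
Binary: 01101101
0xxxxxxx -> Class A (1-126)
Class A, default mask 255.0.0.0 (/8)


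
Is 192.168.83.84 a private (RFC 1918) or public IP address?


RFC 1918 private ranges:
  10.0.0.0/8 (10.0.0.0 - 10.255.255.255)
  172.16.0.0/12 (172.16.0.0 - 172.31.255.255)
  192.168.0.0/16 (192.168.0.0 - 192.168.255.255)
Private (in 192.168.0.0/16)


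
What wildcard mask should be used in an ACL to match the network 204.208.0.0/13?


Subnet mask: 255.248.0.0
Wildcard = 255.255.255.255 - subnet mask
255 - 255 = 0
255 - 248 = 7
255 - 0 = 255
255 - 0 = 255
Wildcard: 0.7.255.255


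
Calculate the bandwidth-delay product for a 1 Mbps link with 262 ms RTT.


BDP = bandwidth * RTT
= 1 Mbps * 262 ms
= 1 * 1e6 * 262 / 1000 bits
= 262000 bits
= 32750 bytes
= 31.9824 KB
BDP = 262000 bits (32750 bytes)


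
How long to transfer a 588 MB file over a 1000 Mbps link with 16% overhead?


Effective throughput = 1000 * (1 - 16/100) = 840 Mbps
File size in Mb = 588 * 8 = 4704 Mb
Time = 4704 / 840
Time = 5.6 seconds


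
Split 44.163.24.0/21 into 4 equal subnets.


New prefix = 21 + 2 = 23
Each subnet has 512 addresses
  44.163.24.0/23
  44.163.26.0/23
  44.163.28.0/23
  44.163.30.0/23
Subnets: 44.163.24.0/23, 44.163.26.0/23, 44.163.28.0/23, 44.163.30.0/23


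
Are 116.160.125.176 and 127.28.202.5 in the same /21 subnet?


Mask: 255.255.248.0
116.160.125.176 AND mask = 116.160.120.0
127.28.202.5 AND mask = 127.28.200.0
No, different subnets (116.160.120.0 vs 127.28.200.0)


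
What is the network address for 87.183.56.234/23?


IP:   01010111.10110111.00111000.11101010
Mask: 11111111.11111111.11111110.00000000
AND operation:
Net:  01010111.10110111.00111000.00000000
Network: 87.183.56.0/23


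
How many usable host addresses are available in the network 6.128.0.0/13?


Host bits = 32 - 13 = 19
Total addresses = 2^19 = 524288
Usable = total - 2 (network and broadcast)
Usable hosts: 524286


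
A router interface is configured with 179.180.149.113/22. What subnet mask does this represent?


/22 means 22 network bits, 10 host bits
Binary: 11111111111111111111110000000000
Mask: 255.255.252.0


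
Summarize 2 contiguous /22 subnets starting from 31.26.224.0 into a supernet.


Original prefix: /22
Number of subnets: 2 = 2^1
New prefix = 22 - 1 = 21
Supernet: 31.26.224.0/21


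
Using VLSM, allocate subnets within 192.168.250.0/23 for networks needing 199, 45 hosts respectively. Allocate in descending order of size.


199 hosts -> /24 (254 usable): 192.168.250.0/24
45 hosts -> /26 (62 usable): 192.168.251.0/26
Allocation: 192.168.250.0/24 (199 hosts, 254 usable); 192.168.251.0/26 (45 hosts, 62 usable)


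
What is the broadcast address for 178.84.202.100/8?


Network: 178.0.0.0/8
Host bits = 24
Set all host bits to 1:
Broadcast: 178.255.255.255


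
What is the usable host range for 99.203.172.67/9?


Network: 99.128.0.0
Broadcast: 99.255.255.255
First usable = network + 1
Last usable = broadcast - 1
Range: 99.128.0.1 to 99.255.255.254


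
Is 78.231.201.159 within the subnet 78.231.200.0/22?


Subnet network: 78.231.200.0
Test IP AND mask: 78.231.200.0
Yes, 78.231.201.159 is in 78.231.200.0/22


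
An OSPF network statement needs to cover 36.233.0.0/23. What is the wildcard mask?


Subnet mask: 255.255.254.0
Wildcard = 255.255.255.255 - subnet mask
255 - 255 = 0
255 - 255 = 0
255 - 254 = 1
255 - 0 = 255
Wildcard: 0.0.1.255


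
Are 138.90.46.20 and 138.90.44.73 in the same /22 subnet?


Mask: 255.255.252.0
138.90.46.20 AND mask = 138.90.44.0
138.90.44.73 AND mask = 138.90.44.0
Yes, same subnet (138.90.44.0)


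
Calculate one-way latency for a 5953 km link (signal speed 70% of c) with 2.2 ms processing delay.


Speed = 0.7 * 3e5 km/s = 210000 km/s
Propagation delay = 5953 / 210000 = 0.0283 s = 28.3476 ms
Processing delay = 2.2 ms
Total one-way latency = 30.5476 ms


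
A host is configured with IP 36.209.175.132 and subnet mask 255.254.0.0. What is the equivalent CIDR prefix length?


Binary: 11111111.11111110.00000000.00000000
Count leading 1s
Prefix: /15


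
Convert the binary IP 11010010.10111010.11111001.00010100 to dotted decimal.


11010010 = 210
10111010 = 186
11111001 = 249
00010100 = 20
IP: 210.186.249.20


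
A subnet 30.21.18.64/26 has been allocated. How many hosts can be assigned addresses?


Host bits = 32 - 26 = 6
Total addresses = 2^6 = 64
Usable = total - 2 (network and broadcast)
Usable hosts: 62


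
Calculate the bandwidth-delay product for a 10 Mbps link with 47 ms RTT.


BDP = bandwidth * RTT
= 10 Mbps * 47 ms
= 10 * 1e6 * 47 / 1000 bits
= 470000 bits
= 58750 bytes
= 57.373 KB
BDP = 470000 bits (58750 bytes)


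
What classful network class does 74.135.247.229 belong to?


First octet: 74
Binary: 01001010
0xxxxxxx -> Class A (1-126)
Class A, default mask 255.0.0.0 (/8)


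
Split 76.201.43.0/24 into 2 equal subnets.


New prefix = 24 + 1 = 25
Each subnet has 128 addresses
  76.201.43.0/25
  76.201.43.128/25
Subnets: 76.201.43.0/25, 76.201.43.128/25


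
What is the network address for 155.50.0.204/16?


IP:   10011011.00110010.00000000.11001100
Mask: 11111111.11111111.00000000.00000000
AND operation:
Net:  10011011.00110010.00000000.00000000
Network: 155.50.0.0/16


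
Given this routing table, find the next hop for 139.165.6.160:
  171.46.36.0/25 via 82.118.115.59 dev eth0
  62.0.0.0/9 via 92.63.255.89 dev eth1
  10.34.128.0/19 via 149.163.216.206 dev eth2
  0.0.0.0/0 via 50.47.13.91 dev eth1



Longest prefix match for 139.165.6.160:
  /25 171.46.36.0: no
  /9 62.0.0.0: no
  /19 10.34.128.0: no
  /0 0.0.0.0: MATCH
Selected: next-hop 50.47.13.91 via eth1 (matched /0)


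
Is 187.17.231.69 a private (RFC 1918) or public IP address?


RFC 1918 private ranges:
  10.0.0.0/8 (10.0.0.0 - 10.255.255.255)
  172.16.0.0/12 (172.16.0.0 - 172.31.255.255)
  192.168.0.0/16 (192.168.0.0 - 192.168.255.255)
Public (not in any RFC 1918 range)


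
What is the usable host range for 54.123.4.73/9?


Network: 54.0.0.0
Broadcast: 54.127.255.255
First usable = network + 1
Last usable = broadcast - 1
Range: 54.0.0.1 to 54.127.255.254


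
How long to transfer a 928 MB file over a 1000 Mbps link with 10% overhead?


Effective throughput = 1000 * (1 - 10/100) = 900 Mbps
File size in Mb = 928 * 8 = 7424 Mb
Time = 7424 / 900
Time = 8.2489 seconds


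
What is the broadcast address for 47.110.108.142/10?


Network: 47.64.0.0/10
Host bits = 22
Set all host bits to 1:
Broadcast: 47.127.255.255


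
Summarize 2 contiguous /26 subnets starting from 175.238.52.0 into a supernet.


Original prefix: /26
Number of subnets: 2 = 2^1
New prefix = 26 - 1 = 25
Supernet: 175.238.52.0/25


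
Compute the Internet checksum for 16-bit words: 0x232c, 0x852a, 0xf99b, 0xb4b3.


Sum all words (with carry folding):
+ 0x232c = 0x232c
+ 0x852a = 0xa856
+ 0xf99b = 0xa1f2
+ 0xb4b3 = 0x56a6
One's complement: ~0x56a6
Checksum = 0xa959


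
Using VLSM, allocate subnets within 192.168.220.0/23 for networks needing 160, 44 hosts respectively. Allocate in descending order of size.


160 hosts -> /24 (254 usable): 192.168.220.0/24
44 hosts -> /26 (62 usable): 192.168.221.0/26
Allocation: 192.168.220.0/24 (160 hosts, 254 usable); 192.168.221.0/26 (44 hosts, 62 usable)


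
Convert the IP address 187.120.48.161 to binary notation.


187 = 10111011
120 = 01111000
48 = 00110000
161 = 10100001
Binary: 10111011.01111000.00110000.10100001


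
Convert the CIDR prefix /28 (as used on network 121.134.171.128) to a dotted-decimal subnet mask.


/28 means 28 network bits, 4 host bits
Binary: 11111111111111111111111111110000
Mask: 255.255.255.240


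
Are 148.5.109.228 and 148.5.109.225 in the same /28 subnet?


Mask: 255.255.255.240
148.5.109.228 AND mask = 148.5.109.224
148.5.109.225 AND mask = 148.5.109.224
Yes, same subnet (148.5.109.224)


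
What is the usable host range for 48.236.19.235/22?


Network: 48.236.16.0
Broadcast: 48.236.19.255
First usable = network + 1
Last usable = broadcast - 1
Range: 48.236.16.1 to 48.236.19.254


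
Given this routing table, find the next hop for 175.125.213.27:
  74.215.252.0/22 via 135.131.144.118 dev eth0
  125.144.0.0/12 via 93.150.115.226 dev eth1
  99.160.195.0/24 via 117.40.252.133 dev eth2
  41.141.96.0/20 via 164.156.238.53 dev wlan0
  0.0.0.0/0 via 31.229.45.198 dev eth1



Longest prefix match for 175.125.213.27:
  /22 74.215.252.0: no
  /12 125.144.0.0: no
  /24 99.160.195.0: no
  /20 41.141.96.0: no
  /0 0.0.0.0: MATCH
Selected: next-hop 31.229.45.198 via eth1 (matched /0)


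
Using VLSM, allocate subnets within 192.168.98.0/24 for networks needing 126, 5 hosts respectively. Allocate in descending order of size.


126 hosts -> /25 (126 usable): 192.168.98.0/25
5 hosts -> /29 (6 usable): 192.168.98.128/29
Allocation: 192.168.98.0/25 (126 hosts, 126 usable); 192.168.98.128/29 (5 hosts, 6 usable)


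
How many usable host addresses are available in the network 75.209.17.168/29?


Host bits = 32 - 29 = 3
Total addresses = 2^3 = 8
Usable = total - 2 (network and broadcast)
Usable hosts: 6


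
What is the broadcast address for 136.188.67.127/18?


Network: 136.188.64.0/18
Host bits = 14
Set all host bits to 1:
Broadcast: 136.188.127.255


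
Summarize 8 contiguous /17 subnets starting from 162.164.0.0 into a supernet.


Original prefix: /17
Number of subnets: 8 = 2^3
New prefix = 17 - 3 = 14
Supernet: 162.164.0.0/14


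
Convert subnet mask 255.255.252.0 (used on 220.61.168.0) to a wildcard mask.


Subnet mask: 255.255.252.0
Wildcard = 255.255.255.255 - subnet mask
255 - 255 = 0
255 - 255 = 0
255 - 252 = 3
255 - 0 = 255
Wildcard: 0.0.3.255


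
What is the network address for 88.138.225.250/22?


IP:   01011000.10001010.11100001.11111010
Mask: 11111111.11111111.11111100.00000000
AND operation:
Net:  01011000.10001010.11100000.00000000
Network: 88.138.224.0/22


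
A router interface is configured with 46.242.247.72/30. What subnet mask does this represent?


/30 means 30 network bits, 2 host bits
Binary: 11111111111111111111111111111100
Mask: 255.255.255.252


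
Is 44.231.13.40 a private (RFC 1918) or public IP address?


RFC 1918 private ranges:
  10.0.0.0/8 (10.0.0.0 - 10.255.255.255)
  172.16.0.0/12 (172.16.0.0 - 172.31.255.255)
  192.168.0.0/16 (192.168.0.0 - 192.168.255.255)
Public (not in any RFC 1918 range)


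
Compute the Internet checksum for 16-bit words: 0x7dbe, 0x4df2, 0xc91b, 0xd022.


Sum all words (with carry folding):
+ 0x7dbe = 0x7dbe
+ 0x4df2 = 0xcbb0
+ 0xc91b = 0x94cc
+ 0xd022 = 0x64ef
One's complement: ~0x64ef
Checksum = 0x9b10


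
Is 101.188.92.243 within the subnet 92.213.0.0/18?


Subnet network: 92.213.0.0
Test IP AND mask: 101.188.64.0
No, 101.188.92.243 is not in 92.213.0.0/18


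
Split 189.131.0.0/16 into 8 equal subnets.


New prefix = 16 + 3 = 19
Each subnet has 8192 addresses
  189.131.0.0/19
  189.131.32.0/19
  189.131.64.0/19
  189.131.96.0/19
  189.131.128.0/19
  189.131.160.0/19
  189.131.192.0/19
  189.131.224.0/19
Subnets: 189.131.0.0/19, 189.131.32.0/19, 189.131.64.0/19, 189.131.96.0/19, 189.131.128.0/19, 189.131.160.0/19, 189.131.192.0/19, 189.131.224.0/19


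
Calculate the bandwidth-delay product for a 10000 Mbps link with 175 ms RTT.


BDP = bandwidth * RTT
= 10000 Mbps * 175 ms
= 10000 * 1e6 * 175 / 1000 bits
= 1750000000 bits
= 218750000 bytes
= 213623.0469 KB
BDP = 1750000000 bits (218750000 bytes)


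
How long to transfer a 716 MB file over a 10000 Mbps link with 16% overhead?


Effective throughput = 10000 * (1 - 16/100) = 8400 Mbps
File size in Mb = 716 * 8 = 5728 Mb
Time = 5728 / 8400
Time = 0.6819 seconds


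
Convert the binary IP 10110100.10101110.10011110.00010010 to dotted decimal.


10110100 = 180
10101110 = 174
10011110 = 158
00010010 = 18
IP: 180.174.158.18


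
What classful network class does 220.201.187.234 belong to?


First octet: 220
Binary: 11011100
110xxxxx -> Class C (192-223)
Class C, default mask 255.255.255.0 (/24)


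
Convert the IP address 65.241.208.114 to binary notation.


65 = 01000001
241 = 11110001
208 = 11010000
114 = 01110010
Binary: 01000001.11110001.11010000.01110010


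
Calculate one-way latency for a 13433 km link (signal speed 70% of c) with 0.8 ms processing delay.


Speed = 0.7 * 3e5 km/s = 210000 km/s
Propagation delay = 13433 / 210000 = 0.064 s = 63.9667 ms
Processing delay = 0.8 ms
Total one-way latency = 64.7667 ms


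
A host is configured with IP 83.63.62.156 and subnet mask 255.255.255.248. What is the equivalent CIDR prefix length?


Binary: 11111111.11111111.11111111.11111000
Count leading 1s
Prefix: /29


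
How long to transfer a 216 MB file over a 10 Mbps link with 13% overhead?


Effective throughput = 10 * (1 - 13/100) = 8.7 Mbps
File size in Mb = 216 * 8 = 1728 Mb
Time = 1728 / 8.7
Time = 198.6207 seconds


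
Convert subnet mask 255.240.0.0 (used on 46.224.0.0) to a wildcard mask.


Subnet mask: 255.240.0.0
Wildcard = 255.255.255.255 - subnet mask
255 - 255 = 0
255 - 240 = 15
255 - 0 = 255
255 - 0 = 255
Wildcard: 0.15.255.255


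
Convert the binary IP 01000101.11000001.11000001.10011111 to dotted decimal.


01000101 = 69
11000001 = 193
11000001 = 193
10011111 = 159
IP: 69.193.193.159


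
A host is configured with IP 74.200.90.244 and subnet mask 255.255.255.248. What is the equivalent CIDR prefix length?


Binary: 11111111.11111111.11111111.11111000
Count leading 1s
Prefix: /29


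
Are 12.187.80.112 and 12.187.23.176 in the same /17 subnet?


Mask: 255.255.128.0
12.187.80.112 AND mask = 12.187.0.0
12.187.23.176 AND mask = 12.187.0.0
Yes, same subnet (12.187.0.0)


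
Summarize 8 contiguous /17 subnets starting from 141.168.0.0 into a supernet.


Original prefix: /17
Number of subnets: 8 = 2^3
New prefix = 17 - 3 = 14
Supernet: 141.168.0.0/14


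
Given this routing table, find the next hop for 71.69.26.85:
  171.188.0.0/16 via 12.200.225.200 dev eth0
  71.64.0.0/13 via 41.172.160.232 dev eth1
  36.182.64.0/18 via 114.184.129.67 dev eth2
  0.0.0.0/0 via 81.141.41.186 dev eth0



Longest prefix match for 71.69.26.85:
  /16 171.188.0.0: no
  /13 71.64.0.0: MATCH
  /18 36.182.64.0: no
  /0 0.0.0.0: MATCH
Selected: next-hop 41.172.160.232 via eth1 (matched /13)


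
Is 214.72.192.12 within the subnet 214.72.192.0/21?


Subnet network: 214.72.192.0
Test IP AND mask: 214.72.192.0
Yes, 214.72.192.12 is in 214.72.192.0/21


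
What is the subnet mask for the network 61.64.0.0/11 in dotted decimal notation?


/11 means 11 network bits, 21 host bits
Binary: 11111111111000000000000000000000
Mask: 255.224.0.0


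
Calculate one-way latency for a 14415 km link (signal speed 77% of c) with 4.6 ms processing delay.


Speed = 0.77 * 3e5 km/s = 231000 km/s
Propagation delay = 14415 / 231000 = 0.0624 s = 62.4026 ms
Processing delay = 4.6 ms
Total one-way latency = 67.0026 ms


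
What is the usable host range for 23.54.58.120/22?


Network: 23.54.56.0
Broadcast: 23.54.59.255
First usable = network + 1
Last usable = broadcast - 1
Range: 23.54.56.1 to 23.54.59.254


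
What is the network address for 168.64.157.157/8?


IP:   10101000.01000000.10011101.10011101
Mask: 11111111.00000000.00000000.00000000
AND operation:
Net:  10101000.00000000.00000000.00000000
Network: 168.0.0.0/8


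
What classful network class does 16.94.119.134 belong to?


First octet: 16
Binary: 00010000
0xxxxxxx -> Class A (1-126)
Class A, default mask 255.0.0.0 (/8)


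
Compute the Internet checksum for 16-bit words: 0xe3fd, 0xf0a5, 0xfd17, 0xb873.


Sum all words (with carry folding):
+ 0xe3fd = 0xe3fd
+ 0xf0a5 = 0xd4a3
+ 0xfd17 = 0xd1bb
+ 0xb873 = 0x8a2f
One's complement: ~0x8a2f
Checksum = 0x75d0


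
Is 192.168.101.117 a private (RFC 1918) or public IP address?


RFC 1918 private ranges:
  10.0.0.0/8 (10.0.0.0 - 10.255.255.255)
  172.16.0.0/12 (172.16.0.0 - 172.31.255.255)
  192.168.0.0/16 (192.168.0.0 - 192.168.255.255)
Private (in 192.168.0.0/16)


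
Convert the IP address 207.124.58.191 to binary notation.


207 = 11001111
124 = 01111100
58 = 00111010
191 = 10111111
Binary: 11001111.01111100.00111010.10111111


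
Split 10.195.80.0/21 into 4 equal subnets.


New prefix = 21 + 2 = 23
Each subnet has 512 addresses
  10.195.80.0/23
  10.195.82.0/23
  10.195.84.0/23
  10.195.86.0/23
Subnets: 10.195.80.0/23, 10.195.82.0/23, 10.195.84.0/23, 10.195.86.0/23


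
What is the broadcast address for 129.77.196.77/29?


Network: 129.77.196.72/29
Host bits = 3
Set all host bits to 1:
Broadcast: 129.77.196.79


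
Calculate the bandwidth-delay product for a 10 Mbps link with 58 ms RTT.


BDP = bandwidth * RTT
= 10 Mbps * 58 ms
= 10 * 1e6 * 58 / 1000 bits
= 580000 bits
= 72500 bytes
= 70.8008 KB
BDP = 580000 bits (72500 bytes)


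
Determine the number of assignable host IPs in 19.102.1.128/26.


Host bits = 32 - 26 = 6
Total addresses = 2^6 = 64
Usable = total - 2 (network and broadcast)
Usable hosts: 62


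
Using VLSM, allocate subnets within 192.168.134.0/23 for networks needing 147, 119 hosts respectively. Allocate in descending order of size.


147 hosts -> /24 (254 usable): 192.168.134.0/24
119 hosts -> /25 (126 usable): 192.168.135.0/25
Allocation: 192.168.134.0/24 (147 hosts, 254 usable); 192.168.135.0/25 (119 hosts, 126 usable)


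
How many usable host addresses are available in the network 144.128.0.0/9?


Host bits = 32 - 9 = 23
Total addresses = 2^23 = 8388608
Usable = total - 2 (network and broadcast)
Usable hosts: 8388606


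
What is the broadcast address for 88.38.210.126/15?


Network: 88.38.0.0/15
Host bits = 17
Set all host bits to 1:
Broadcast: 88.39.255.255


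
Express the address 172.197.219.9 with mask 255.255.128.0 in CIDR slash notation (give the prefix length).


Binary: 11111111.11111111.10000000.00000000
Count leading 1s
Prefix: /17


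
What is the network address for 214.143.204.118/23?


IP:   11010110.10001111.11001100.01110110
Mask: 11111111.11111111.11111110.00000000
AND operation:
Net:  11010110.10001111.11001100.00000000
Network: 214.143.204.0/23


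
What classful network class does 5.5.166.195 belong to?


First octet: 5
Binary: 00000101
0xxxxxxx -> Class A (1-126)
Class A, default mask 255.0.0.0 (/8)


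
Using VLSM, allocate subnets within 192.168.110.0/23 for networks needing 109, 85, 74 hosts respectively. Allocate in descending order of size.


109 hosts -> /25 (126 usable): 192.168.110.0/25
85 hosts -> /25 (126 usable): 192.168.110.128/25
74 hosts -> /25 (126 usable): 192.168.111.0/25
Allocation: 192.168.110.0/25 (109 hosts, 126 usable); 192.168.110.128/25 (85 hosts, 126 usable); 192.168.111.0/25 (74 hosts, 126 usable)


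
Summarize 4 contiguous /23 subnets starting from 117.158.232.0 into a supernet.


Original prefix: /23
Number of subnets: 4 = 2^2
New prefix = 23 - 2 = 21
Supernet: 117.158.232.0/21


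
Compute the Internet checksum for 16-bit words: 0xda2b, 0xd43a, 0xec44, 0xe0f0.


Sum all words (with carry folding):
+ 0xda2b = 0xda2b
+ 0xd43a = 0xae66
+ 0xec44 = 0x9aab
+ 0xe0f0 = 0x7b9c
One's complement: ~0x7b9c
Checksum = 0x8463


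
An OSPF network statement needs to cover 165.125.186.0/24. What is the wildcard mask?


Subnet mask: 255.255.255.0
Wildcard = 255.255.255.255 - subnet mask
255 - 255 = 0
255 - 255 = 0
255 - 255 = 0
255 - 0 = 255
Wildcard: 0.0.0.255


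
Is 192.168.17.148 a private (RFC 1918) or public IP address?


RFC 1918 private ranges:
  10.0.0.0/8 (10.0.0.0 - 10.255.255.255)
  172.16.0.0/12 (172.16.0.0 - 172.31.255.255)
  192.168.0.0/16 (192.168.0.0 - 192.168.255.255)
Private (in 192.168.0.0/16)


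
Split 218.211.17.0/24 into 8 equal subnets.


New prefix = 24 + 3 = 27
Each subnet has 32 addresses
  218.211.17.0/27
  218.211.17.32/27
  218.211.17.64/27
  218.211.17.96/27
  218.211.17.128/27
  218.211.17.160/27
  218.211.17.192/27
  218.211.17.224/27
Subnets: 218.211.17.0/27, 218.211.17.32/27, 218.211.17.64/27, 218.211.17.96/27, 218.211.17.128/27, 218.211.17.160/27, 218.211.17.192/27, 218.211.17.224/27


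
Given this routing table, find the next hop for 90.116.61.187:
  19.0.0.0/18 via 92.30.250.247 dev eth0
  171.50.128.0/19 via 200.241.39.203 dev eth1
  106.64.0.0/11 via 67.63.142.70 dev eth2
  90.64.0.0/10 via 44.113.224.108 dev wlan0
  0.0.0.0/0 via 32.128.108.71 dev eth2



Longest prefix match for 90.116.61.187:
  /18 19.0.0.0: no
  /19 171.50.128.0: no
  /11 106.64.0.0: no
  /10 90.64.0.0: MATCH
  /0 0.0.0.0: MATCH
Selected: next-hop 44.113.224.108 via wlan0 (matched /10)


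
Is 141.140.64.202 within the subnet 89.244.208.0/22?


Subnet network: 89.244.208.0
Test IP AND mask: 141.140.64.0
No, 141.140.64.202 is not in 89.244.208.0/22


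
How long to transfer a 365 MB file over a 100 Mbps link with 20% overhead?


Effective throughput = 100 * (1 - 20/100) = 80 Mbps
File size in Mb = 365 * 8 = 2920 Mb
Time = 2920 / 80
Time = 36.5 seconds


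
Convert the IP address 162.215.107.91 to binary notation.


162 = 10100010
215 = 11010111
107 = 01101011
91 = 01011011
Binary: 10100010.11010111.01101011.01011011


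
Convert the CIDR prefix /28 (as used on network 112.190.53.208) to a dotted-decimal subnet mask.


/28 means 28 network bits, 4 host bits
Binary: 11111111111111111111111111110000
Mask: 255.255.255.240


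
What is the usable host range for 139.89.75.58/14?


Network: 139.88.0.0
Broadcast: 139.91.255.255
First usable = network + 1
Last usable = broadcast - 1
Range: 139.88.0.1 to 139.91.255.254


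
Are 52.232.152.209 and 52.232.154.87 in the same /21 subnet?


Mask: 255.255.248.0
52.232.152.209 AND mask = 52.232.152.0
52.232.154.87 AND mask = 52.232.152.0
Yes, same subnet (52.232.152.0)


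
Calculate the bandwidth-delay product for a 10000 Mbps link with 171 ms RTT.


BDP = bandwidth * RTT
= 10000 Mbps * 171 ms
= 10000 * 1e6 * 171 / 1000 bits
= 1710000000 bits
= 213750000 bytes
= 208740.2344 KB
BDP = 1710000000 bits (213750000 bytes)


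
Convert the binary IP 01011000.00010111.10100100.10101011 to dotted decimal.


01011000 = 88
00010111 = 23
10100100 = 164
10101011 = 171
IP: 88.23.164.171


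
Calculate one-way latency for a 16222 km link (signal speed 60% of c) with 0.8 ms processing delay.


Speed = 0.6 * 3e5 km/s = 180000 km/s
Propagation delay = 16222 / 180000 = 0.0901 s = 90.1222 ms
Processing delay = 0.8 ms
Total one-way latency = 90.9222 ms


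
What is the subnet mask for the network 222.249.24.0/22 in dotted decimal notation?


/22 means 22 network bits, 10 host bits
Binary: 11111111111111111111110000000000
Mask: 255.255.252.0


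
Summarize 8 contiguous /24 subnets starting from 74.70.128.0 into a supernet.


Original prefix: /24
Number of subnets: 8 = 2^3
New prefix = 24 - 3 = 21
Supernet: 74.70.128.0/21


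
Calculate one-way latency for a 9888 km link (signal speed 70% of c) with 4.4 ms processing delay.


Speed = 0.7 * 3e5 km/s = 210000 km/s
Propagation delay = 9888 / 210000 = 0.0471 s = 47.0857 ms
Processing delay = 4.4 ms
Total one-way latency = 51.4857 ms


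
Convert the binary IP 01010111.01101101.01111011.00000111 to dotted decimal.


01010111 = 87
01101101 = 109
01111011 = 123
00000111 = 7
IP: 87.109.123.7


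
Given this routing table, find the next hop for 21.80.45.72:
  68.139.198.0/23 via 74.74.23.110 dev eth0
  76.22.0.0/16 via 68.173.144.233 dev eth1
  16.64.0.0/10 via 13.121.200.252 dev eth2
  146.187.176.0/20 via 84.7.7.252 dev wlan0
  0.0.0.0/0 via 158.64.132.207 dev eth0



Longest prefix match for 21.80.45.72:
  /23 68.139.198.0: no
  /16 76.22.0.0: no
  /10 16.64.0.0: no
  /20 146.187.176.0: no
  /0 0.0.0.0: MATCH
Selected: next-hop 158.64.132.207 via eth0 (matched /0)


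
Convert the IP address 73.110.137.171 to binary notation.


73 = 01001001
110 = 01101110
137 = 10001001
171 = 10101011
Binary: 01001001.01101110.10001001.10101011


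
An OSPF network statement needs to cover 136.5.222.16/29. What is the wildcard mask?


Subnet mask: 255.255.255.248
Wildcard = 255.255.255.255 - subnet mask
255 - 255 = 0
255 - 255 = 0
255 - 255 = 0
255 - 248 = 7
Wildcard: 0.0.0.7


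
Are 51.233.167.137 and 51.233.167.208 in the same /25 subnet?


Mask: 255.255.255.128
51.233.167.137 AND mask = 51.233.167.128
51.233.167.208 AND mask = 51.233.167.128
Yes, same subnet (51.233.167.128)


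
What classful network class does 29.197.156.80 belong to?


First octet: 29
Binary: 00011101
0xxxxxxx -> Class A (1-126)
Class A, default mask 255.0.0.0 (/8)


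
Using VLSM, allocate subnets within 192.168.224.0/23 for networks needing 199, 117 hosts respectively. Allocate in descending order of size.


199 hosts -> /24 (254 usable): 192.168.224.0/24
117 hosts -> /25 (126 usable): 192.168.225.0/25
Allocation: 192.168.224.0/24 (199 hosts, 254 usable); 192.168.225.0/25 (117 hosts, 126 usable)


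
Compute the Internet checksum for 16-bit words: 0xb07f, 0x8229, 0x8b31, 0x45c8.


Sum all words (with carry folding):
+ 0xb07f = 0xb07f
+ 0x8229 = 0x32a9
+ 0x8b31 = 0xbdda
+ 0x45c8 = 0x03a3
One's complement: ~0x03a3
Checksum = 0xfc5c


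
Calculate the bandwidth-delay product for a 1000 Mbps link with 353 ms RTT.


BDP = bandwidth * RTT
= 1000 Mbps * 353 ms
= 1000 * 1e6 * 353 / 1000 bits
= 353000000 bits
= 44125000 bytes
= 43090.8203 KB
BDP = 353000000 bits (44125000 bytes)


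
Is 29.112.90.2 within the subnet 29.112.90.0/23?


Subnet network: 29.112.90.0
Test IP AND mask: 29.112.90.0
Yes, 29.112.90.2 is in 29.112.90.0/23


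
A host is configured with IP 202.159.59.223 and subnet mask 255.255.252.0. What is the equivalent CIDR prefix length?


Binary: 11111111.11111111.11111100.00000000
Count leading 1s
Prefix: /22


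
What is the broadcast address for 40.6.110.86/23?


Network: 40.6.110.0/23
Host bits = 9
Set all host bits to 1:
Broadcast: 40.6.111.255


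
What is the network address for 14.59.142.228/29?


IP:   00001110.00111011.10001110.11100100
Mask: 11111111.11111111.11111111.11111000
AND operation:
Net:  00001110.00111011.10001110.11100000
Network: 14.59.142.224/29


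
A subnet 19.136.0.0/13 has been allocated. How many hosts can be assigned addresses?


Host bits = 32 - 13 = 19
Total addresses = 2^19 = 524288
Usable = total - 2 (network and broadcast)
Usable hosts: 524286


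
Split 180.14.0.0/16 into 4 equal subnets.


New prefix = 16 + 2 = 18
Each subnet has 16384 addresses
  180.14.0.0/18
  180.14.64.0/18
  180.14.128.0/18
  180.14.192.0/18
Subnets: 180.14.0.0/18, 180.14.64.0/18, 180.14.128.0/18, 180.14.192.0/18


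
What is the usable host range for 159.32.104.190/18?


Network: 159.32.64.0
Broadcast: 159.32.127.255
First usable = network + 1
Last usable = broadcast - 1
Range: 159.32.64.1 to 159.32.127.254


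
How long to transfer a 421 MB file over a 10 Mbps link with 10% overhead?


Effective throughput = 10 * (1 - 10/100) = 9 Mbps
File size in Mb = 421 * 8 = 3368 Mb
Time = 3368 / 9
Time = 374.2222 seconds


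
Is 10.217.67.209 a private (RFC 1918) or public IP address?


RFC 1918 private ranges:
  10.0.0.0/8 (10.0.0.0 - 10.255.255.255)
  172.16.0.0/12 (172.16.0.0 - 172.31.255.255)
  192.168.0.0/16 (192.168.0.0 - 192.168.255.255)
Private (in 10.0.0.0/8)


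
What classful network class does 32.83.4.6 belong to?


First octet: 32
Binary: 00100000
0xxxxxxx -> Class A (1-126)
Class A, default mask 255.0.0.0 (/8)


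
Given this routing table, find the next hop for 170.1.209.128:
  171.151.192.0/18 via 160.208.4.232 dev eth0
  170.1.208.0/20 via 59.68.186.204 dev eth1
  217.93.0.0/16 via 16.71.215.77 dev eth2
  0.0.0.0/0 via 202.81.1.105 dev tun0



Longest prefix match for 170.1.209.128:
  /18 171.151.192.0: no
  /20 170.1.208.0: MATCH
  /16 217.93.0.0: no
  /0 0.0.0.0: MATCH
Selected: next-hop 59.68.186.204 via eth1 (matched /20)


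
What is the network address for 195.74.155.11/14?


IP:   11000011.01001010.10011011.00001011
Mask: 11111111.11111100.00000000.00000000
AND operation:
Net:  11000011.01001000.00000000.00000000
Network: 195.72.0.0/14


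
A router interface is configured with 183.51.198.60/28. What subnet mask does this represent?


/28 means 28 network bits, 4 host bits
Binary: 11111111111111111111111111110000
Mask: 255.255.255.240


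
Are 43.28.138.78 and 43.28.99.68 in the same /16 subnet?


Mask: 255.255.0.0
43.28.138.78 AND mask = 43.28.0.0
43.28.99.68 AND mask = 43.28.0.0
Yes, same subnet (43.28.0.0)


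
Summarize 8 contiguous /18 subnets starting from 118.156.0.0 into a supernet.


Original prefix: /18
Number of subnets: 8 = 2^3
New prefix = 18 - 3 = 15
Supernet: 118.156.0.0/15


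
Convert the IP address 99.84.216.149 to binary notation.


99 = 01100011
84 = 01010100
216 = 11011000
149 = 10010101
Binary: 01100011.01010100.11011000.10010101


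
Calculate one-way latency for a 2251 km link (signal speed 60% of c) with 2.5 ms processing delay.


Speed = 0.6 * 3e5 km/s = 180000 km/s
Propagation delay = 2251 / 180000 = 0.0125 s = 12.5056 ms
Processing delay = 2.5 ms
Total one-way latency = 15.0056 ms


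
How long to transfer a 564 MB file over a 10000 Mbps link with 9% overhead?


Effective throughput = 10000 * (1 - 9/100) = 9100 Mbps
File size in Mb = 564 * 8 = 4512 Mb
Time = 4512 / 9100
Time = 0.4958 seconds


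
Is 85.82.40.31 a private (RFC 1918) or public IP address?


RFC 1918 private ranges:
  10.0.0.0/8 (10.0.0.0 - 10.255.255.255)
  172.16.0.0/12 (172.16.0.0 - 172.31.255.255)
  192.168.0.0/16 (192.168.0.0 - 192.168.255.255)
Public (not in any RFC 1918 range)


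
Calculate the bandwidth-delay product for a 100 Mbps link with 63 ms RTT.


BDP = bandwidth * RTT
= 100 Mbps * 63 ms
= 100 * 1e6 * 63 / 1000 bits
= 6300000 bits
= 787500 bytes
= 769.043 KB
BDP = 6300000 bits (787500 bytes)


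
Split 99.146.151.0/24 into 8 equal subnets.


New prefix = 24 + 3 = 27
Each subnet has 32 addresses
  99.146.151.0/27
  99.146.151.32/27
  99.146.151.64/27
  99.146.151.96/27
  99.146.151.128/27
  99.146.151.160/27
  99.146.151.192/27
  99.146.151.224/27
Subnets: 99.146.151.0/27, 99.146.151.32/27, 99.146.151.64/27, 99.146.151.96/27, 99.146.151.128/27, 99.146.151.160/27, 99.146.151.192/27, 99.146.151.224/27


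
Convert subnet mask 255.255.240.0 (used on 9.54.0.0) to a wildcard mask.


Subnet mask: 255.255.240.0
Wildcard = 255.255.255.255 - subnet mask
255 - 255 = 0
255 - 255 = 0
255 - 240 = 15
255 - 0 = 255
Wildcard: 0.0.15.255


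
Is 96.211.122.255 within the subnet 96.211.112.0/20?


Subnet network: 96.211.112.0
Test IP AND mask: 96.211.112.0
Yes, 96.211.122.255 is in 96.211.112.0/20


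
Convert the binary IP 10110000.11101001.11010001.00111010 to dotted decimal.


10110000 = 176
11101001 = 233
11010001 = 209
00111010 = 58
IP: 176.233.209.58


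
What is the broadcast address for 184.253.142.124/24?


Network: 184.253.142.0/24
Host bits = 8
Set all host bits to 1:
Broadcast: 184.253.142.255


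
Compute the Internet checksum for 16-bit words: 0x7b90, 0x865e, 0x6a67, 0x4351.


Sum all words (with carry folding):
+ 0x7b90 = 0x7b90
+ 0x865e = 0x01ef
+ 0x6a67 = 0x6c56
+ 0x4351 = 0xafa7
One's complement: ~0xafa7
Checksum = 0x5058


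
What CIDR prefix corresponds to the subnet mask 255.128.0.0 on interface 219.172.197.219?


Binary: 11111111.10000000.00000000.00000000
Count leading 1s
Prefix: /9


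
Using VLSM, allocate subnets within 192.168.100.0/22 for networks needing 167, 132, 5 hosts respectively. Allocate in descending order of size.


167 hosts -> /24 (254 usable): 192.168.100.0/24
132 hosts -> /24 (254 usable): 192.168.101.0/24
5 hosts -> /29 (6 usable): 192.168.102.0/29
Allocation: 192.168.100.0/24 (167 hosts, 254 usable); 192.168.101.0/24 (132 hosts, 254 usable); 192.168.102.0/29 (5 hosts, 6 usable)


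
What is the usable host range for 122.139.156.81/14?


Network: 122.136.0.0
Broadcast: 122.139.255.255
First usable = network + 1
Last usable = broadcast - 1
Range: 122.136.0.1 to 122.139.255.254


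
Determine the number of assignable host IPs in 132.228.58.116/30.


Host bits = 32 - 30 = 2
Total addresses = 2^2 = 4
Usable = total - 2 (network and broadcast)
Usable hosts: 2


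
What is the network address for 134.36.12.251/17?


IP:   10000110.00100100.00001100.11111011
Mask: 11111111.11111111.10000000.00000000
AND operation:
Net:  10000110.00100100.00000000.00000000
Network: 134.36.0.0/17


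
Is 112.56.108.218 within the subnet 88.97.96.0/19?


Subnet network: 88.97.96.0
Test IP AND mask: 112.56.96.0
No, 112.56.108.218 is not in 88.97.96.0/19


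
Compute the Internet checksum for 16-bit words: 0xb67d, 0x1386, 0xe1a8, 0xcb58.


Sum all words (with carry folding):
+ 0xb67d = 0xb67d
+ 0x1386 = 0xca03
+ 0xe1a8 = 0xabac
+ 0xcb58 = 0x7705
One's complement: ~0x7705
Checksum = 0x88fa


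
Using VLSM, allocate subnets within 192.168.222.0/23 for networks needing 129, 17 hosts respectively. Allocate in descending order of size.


129 hosts -> /24 (254 usable): 192.168.222.0/24
17 hosts -> /27 (30 usable): 192.168.223.0/27
Allocation: 192.168.222.0/24 (129 hosts, 254 usable); 192.168.223.0/27 (17 hosts, 30 usable)


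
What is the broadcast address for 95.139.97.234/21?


Network: 95.139.96.0/21
Host bits = 11
Set all host bits to 1:
Broadcast: 95.139.103.255


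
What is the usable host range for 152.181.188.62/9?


Network: 152.128.0.0
Broadcast: 152.255.255.255
First usable = network + 1
Last usable = broadcast - 1
Range: 152.128.0.1 to 152.255.255.254


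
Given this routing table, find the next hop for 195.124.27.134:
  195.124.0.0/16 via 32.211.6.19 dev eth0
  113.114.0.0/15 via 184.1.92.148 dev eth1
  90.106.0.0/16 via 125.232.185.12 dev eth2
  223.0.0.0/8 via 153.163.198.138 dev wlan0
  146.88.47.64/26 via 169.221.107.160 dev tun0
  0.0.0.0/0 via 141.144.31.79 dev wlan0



Longest prefix match for 195.124.27.134:
  /16 195.124.0.0: MATCH
  /15 113.114.0.0: no
  /16 90.106.0.0: no
  /8 223.0.0.0: no
  /26 146.88.47.64: no
  /0 0.0.0.0: MATCH
Selected: next-hop 32.211.6.19 via eth0 (matched /16)


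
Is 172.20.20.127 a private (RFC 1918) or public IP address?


RFC 1918 private ranges:
  10.0.0.0/8 (10.0.0.0 - 10.255.255.255)
  172.16.0.0/12 (172.16.0.0 - 172.31.255.255)
  192.168.0.0/16 (192.168.0.0 - 192.168.255.255)
Private (in 172.16.0.0/12)


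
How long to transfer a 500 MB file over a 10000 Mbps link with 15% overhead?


Effective throughput = 10000 * (1 - 15/100) = 8500 Mbps
File size in Mb = 500 * 8 = 4000 Mb
Time = 4000 / 8500
Time = 0.4706 seconds


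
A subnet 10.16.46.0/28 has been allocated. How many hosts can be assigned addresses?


Host bits = 32 - 28 = 4
Total addresses = 2^4 = 16
Usable = total - 2 (network and broadcast)
Usable hosts: 14


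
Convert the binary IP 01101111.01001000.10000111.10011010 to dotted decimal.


01101111 = 111
01001000 = 72
10000111 = 135
10011010 = 154
IP: 111.72.135.154


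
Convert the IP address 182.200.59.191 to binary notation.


182 = 10110110
200 = 11001000
59 = 00111011
191 = 10111111
Binary: 10110110.11001000.00111011.10111111


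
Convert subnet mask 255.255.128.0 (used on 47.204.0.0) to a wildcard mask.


Subnet mask: 255.255.128.0
Wildcard = 255.255.255.255 - subnet mask
255 - 255 = 0
255 - 255 = 0
255 - 128 = 127
255 - 0 = 255
Wildcard: 0.0.127.255


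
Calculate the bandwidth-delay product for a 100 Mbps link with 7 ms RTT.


BDP = bandwidth * RTT
= 100 Mbps * 7 ms
= 100 * 1e6 * 7 / 1000 bits
= 700000 bits
= 87500 bytes
= 85.4492 KB
BDP = 700000 bits (87500 bytes)


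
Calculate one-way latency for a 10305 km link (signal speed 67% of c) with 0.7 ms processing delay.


Speed = 0.67 * 3e5 km/s = 201000 km/s
Propagation delay = 10305 / 201000 = 0.0513 s = 51.2687 ms
Processing delay = 0.7 ms
Total one-way latency = 51.9687 ms


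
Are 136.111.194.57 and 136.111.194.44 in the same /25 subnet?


Mask: 255.255.255.128
136.111.194.57 AND mask = 136.111.194.0
136.111.194.44 AND mask = 136.111.194.0
Yes, same subnet (136.111.194.0)


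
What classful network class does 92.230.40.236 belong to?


First octet: 92
Binary: 01011100
0xxxxxxx -> Class A (1-126)
Class A, default mask 255.0.0.0 (/8)


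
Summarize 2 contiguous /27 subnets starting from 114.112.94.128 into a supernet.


Original prefix: /27
Number of subnets: 2 = 2^1
New prefix = 27 - 1 = 26
Supernet: 114.112.94.128/26


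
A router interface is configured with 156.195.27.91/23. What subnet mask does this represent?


/23 means 23 network bits, 9 host bits
Binary: 11111111111111111111111000000000
Mask: 255.255.254.0


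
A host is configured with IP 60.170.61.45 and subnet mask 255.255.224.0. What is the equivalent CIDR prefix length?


Binary: 11111111.11111111.11100000.00000000
Count leading 1s
Prefix: /19


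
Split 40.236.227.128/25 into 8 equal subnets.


New prefix = 25 + 3 = 28
Each subnet has 16 addresses
  40.236.227.128/28
  40.236.227.144/28
  40.236.227.160/28
  40.236.227.176/28
  40.236.227.192/28
  40.236.227.208/28
  40.236.227.224/28
  40.236.227.240/28
Subnets: 40.236.227.128/28, 40.236.227.144/28, 40.236.227.160/28, 40.236.227.176/28, 40.236.227.192/28, 40.236.227.208/28, 40.236.227.224/28, 40.236.227.240/28


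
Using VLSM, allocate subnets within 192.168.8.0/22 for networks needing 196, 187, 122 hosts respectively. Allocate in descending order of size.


196 hosts -> /24 (254 usable): 192.168.8.0/24
187 hosts -> /24 (254 usable): 192.168.9.0/24
122 hosts -> /25 (126 usable): 192.168.10.0/25
Allocation: 192.168.8.0/24 (196 hosts, 254 usable); 192.168.9.0/24 (187 hosts, 254 usable); 192.168.10.0/25 (122 hosts, 126 usable)


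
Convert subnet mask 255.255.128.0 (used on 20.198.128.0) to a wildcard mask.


Subnet mask: 255.255.128.0
Wildcard = 255.255.255.255 - subnet mask
255 - 255 = 0
255 - 255 = 0
255 - 128 = 127
255 - 0 = 255
Wildcard: 0.0.127.255


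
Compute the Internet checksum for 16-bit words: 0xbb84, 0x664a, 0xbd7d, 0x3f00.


Sum all words (with carry folding):
+ 0xbb84 = 0xbb84
+ 0x664a = 0x21cf
+ 0xbd7d = 0xdf4c
+ 0x3f00 = 0x1e4d
One's complement: ~0x1e4d
Checksum = 0xe1b2


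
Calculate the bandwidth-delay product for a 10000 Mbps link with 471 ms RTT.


BDP = bandwidth * RTT
= 10000 Mbps * 471 ms
= 10000 * 1e6 * 471 / 1000 bits
= 4710000000 bits
= 588750000 bytes
= 574951.1719 KB
BDP = 4710000000 bits (588750000 bytes)


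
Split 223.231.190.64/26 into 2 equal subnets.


New prefix = 26 + 1 = 27
Each subnet has 32 addresses
  223.231.190.64/27
  223.231.190.96/27
Subnets: 223.231.190.64/27, 223.231.190.96/27


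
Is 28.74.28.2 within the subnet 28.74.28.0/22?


Subnet network: 28.74.28.0
Test IP AND mask: 28.74.28.0
Yes, 28.74.28.2 is in 28.74.28.0/22


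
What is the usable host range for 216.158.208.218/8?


Network: 216.0.0.0
Broadcast: 216.255.255.255
First usable = network + 1
Last usable = broadcast - 1
Range: 216.0.0.1 to 216.255.255.254


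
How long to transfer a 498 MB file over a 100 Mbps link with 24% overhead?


Effective throughput = 100 * (1 - 24/100) = 76 Mbps
File size in Mb = 498 * 8 = 3984 Mb
Time = 3984 / 76
Time = 52.4211 seconds


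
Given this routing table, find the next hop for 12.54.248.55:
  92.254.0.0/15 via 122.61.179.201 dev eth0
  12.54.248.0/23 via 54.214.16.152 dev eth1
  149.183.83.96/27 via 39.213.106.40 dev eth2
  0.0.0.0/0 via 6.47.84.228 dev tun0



Longest prefix match for 12.54.248.55:
  /15 92.254.0.0: no
  /23 12.54.248.0: MATCH
  /27 149.183.83.96: no
  /0 0.0.0.0: MATCH
Selected: next-hop 54.214.16.152 via eth1 (matched /23)
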